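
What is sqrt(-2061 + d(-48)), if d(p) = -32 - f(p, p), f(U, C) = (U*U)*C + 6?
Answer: sqrt(108493) ≈ 329.38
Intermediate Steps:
f(U, C) = 6 + C*U**2 (f(U, C) = U**2*C + 6 = C*U**2 + 6 = 6 + C*U**2)
d(p) = -38 - p**3 (d(p) = -32 - (6 + p*p**2) = -32 - (6 + p**3) = -32 + (-6 - p**3) = -38 - p**3)
sqrt(-2061 + d(-48)) = sqrt(-2061 + (-38 - 1*(-48)**3)) = sqrt(-2061 + (-38 - 1*(-110592))) = sqrt(-2061 + (-38 + 110592)) = sqrt(-2061 + 110554) = sqrt(108493)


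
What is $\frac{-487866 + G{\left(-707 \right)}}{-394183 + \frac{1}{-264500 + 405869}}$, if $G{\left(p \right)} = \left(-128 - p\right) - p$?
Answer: $\frac{34393664010}{27862628263} \approx 1.2344$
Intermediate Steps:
$G{\left(p \right)} = -128 - 2 p$
$\frac{-487866 + G{\left(-707 \right)}}{-394183 + \frac{1}{-264500 + 405869}} = \frac{-487866 - -1286}{-394183 + \frac{1}{-264500 + 405869}} = \frac{-487866 + \left(-128 + 1414\right)}{-394183 + \frac{1}{141369}} = \frac{-487866 + 1286}{-394183 + \frac{1}{141369}} = - \frac{486580}{- \frac{55725256526}{141369}} = \left(-486580\right) \left(- \frac{141369}{55725256526}\right) = \frac{34393664010}{27862628263}$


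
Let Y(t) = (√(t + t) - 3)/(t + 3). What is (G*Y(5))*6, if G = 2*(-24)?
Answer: 108 - 36*√10 ≈ -5.8420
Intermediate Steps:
Y(t) = (-3 + √2*√t)/(3 + t) (Y(t) = (√(2*t) - 3)/(3 + t) = (√2*√t - 3)/(3 + t) = (-3 + √2*√t)/(3 + t))
G = -48
(G*Y(5))*6 = -48*(-3 + √2*√5)/(3 + 5)*6 = -48*(-3 + √10)/8*6 = -6*(-3 + √10)*6 = -48*(-3/8 + √10/8)*6 = (18 - 6*√10)*6 = 108 - 36*√10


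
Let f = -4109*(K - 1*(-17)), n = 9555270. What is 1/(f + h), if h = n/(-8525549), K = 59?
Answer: -8525549/2662402099186 ≈ -3.2022e-6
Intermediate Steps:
f = -312284 (f = -4109*(59 - 1*(-17)) = -4109*(59 + 17) = -4109*76 = -312284)
h = -9555270/8525549 (h = 9555270/(-8525549) = 9555270*(-1/8525549) = -9555270/8525549 ≈ -1.1208)
1/(f + h) = 1/(-312284 - 9555270/8525549) = 1/(-2662402099186/8525549) = -8525549/2662402099186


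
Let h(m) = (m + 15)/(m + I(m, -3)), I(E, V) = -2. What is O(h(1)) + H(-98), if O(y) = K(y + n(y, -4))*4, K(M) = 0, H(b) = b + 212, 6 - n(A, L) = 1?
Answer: 114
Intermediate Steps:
n(A, L) = 5 (n(A, L) = 6 - 1*1 = 6 - 1 = 5)
H(b) = 212 + b
h(m) = (15 + m)/(-2 + m) (h(m) = (m + 15)/(m - 2) = (15 + m)/(-2 + m))
O(y) = 0 (O(y) = 0*4 = 0)
O(h(1)) + H(-98) = 0 + (212 - 98) = 0 + 114 = 114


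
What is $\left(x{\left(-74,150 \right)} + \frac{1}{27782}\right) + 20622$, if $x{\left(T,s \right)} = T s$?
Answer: $\frac{264540205}{27782} \approx 9522.0$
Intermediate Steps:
$\left(x{\left(-74,150 \right)} + \frac{1}{27782}\right) + 20622 = \left(\left(-74\right) 150 + \frac{1}{27782}\right) + 20622 = \left(-11100 + \frac{1}{27782}\right) + 20622 = - \frac{308380199}{27782} + 20622 = \frac{264540205}{27782}$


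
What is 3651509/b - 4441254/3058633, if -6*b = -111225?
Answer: 22172592362344/113398818475 ≈ 195.53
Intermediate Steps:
b = 37075/2 (b = -⅙*(-111225) = 37075/2 ≈ 18538.)
3651509/b - 4441254/3058633 = 3651509/(37075/2) - 4441254/3058633 = 3651509*(2/37075) - 4441254*1/3058633 = 7303018/37075 - 4441254/3058633 = 22172592362344/113398818475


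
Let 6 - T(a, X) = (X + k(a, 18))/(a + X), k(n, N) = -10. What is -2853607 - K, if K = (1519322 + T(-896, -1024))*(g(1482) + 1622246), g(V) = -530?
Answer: -197113640567469/80 ≈ -2.4639e+12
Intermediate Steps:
T(a, X) = 6 - (-10 + X)/(X + a) (T(a, X) = 6 - (X - 10)/(a + X) = 6 - (-10 + X)/(X + a))
K = 197113412278909/80 (K = (1519322 + (10 + 5*(-1024) + 6*(-896))/(-1024 - 896))*(-530 + 1622246) = (1519322 + (10 - 5120 - 5376)/(-1920))*1621716 = (1519322 - 1/1920*(-10486))*1621716 = (1519322 + 5243/960)*1621716 = (1458554363/960)*1621716 = 197113412278909/80 ≈ 2.4639e+12)
-2853607 - K = -2853607 - 1*197113412278909/80 = -2853607 - 197113412278909/80 = -197113640567469/80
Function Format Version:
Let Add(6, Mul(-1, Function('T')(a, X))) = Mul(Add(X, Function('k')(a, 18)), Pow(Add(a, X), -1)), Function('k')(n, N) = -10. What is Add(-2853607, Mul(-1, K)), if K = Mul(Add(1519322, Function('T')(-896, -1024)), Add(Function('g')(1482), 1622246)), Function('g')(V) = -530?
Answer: Rational(-197113640567469, 80) ≈ -2.4639e+12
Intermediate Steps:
Function('T')(a, X) = Add(6, Mul(-1, Pow(Add(X, a), -1), Add(-10, X))) (Function('T')(a, X) = Add(6, Mul(-1, Mul(Add(X, -10), Pow(Add(a, X), -1)))) = Add(6, Mul(-1, Mul(Add(-10, X), Pow(Add(X, a), -1)))) = Add(6, Mul(-1, Mul(Pow(Add(X, a), -1), Add(-10, X)))) = Add(6, Mul(-1, Pow(Add(X, a), -1), Add(-10, X))))
K = Rational(197113412278909, 80) (K = Mul(Add(1519322, Mul(Pow(Add(-1024, -896), -1), Add(10, Mul(5, -1024), Mul(6, -896)))), Add(-530, 1622246)) = Mul(Add(1519322, Mul(Pow(-1920, -1), Add(10, -5120, -5376))), 1621716) = Mul(Add(1519322, Mul(Rational(-1, 1920), -10486)), 1621716) = Mul(Add(1519322, Rational(5243, 960)), 1621716) = Mul(Rational(1458554363, 960), 1621716) = Rational(197113412278909, 80) ≈ 2.4639e+12)
Add(-2853607, Mul(-1, K)) = Add(-2853607, Mul(-1, Rational(197113412278909, 80))) = Add(-2853607, Rational(-197113412278909, 80)) = Rational(-197113640567469, 80)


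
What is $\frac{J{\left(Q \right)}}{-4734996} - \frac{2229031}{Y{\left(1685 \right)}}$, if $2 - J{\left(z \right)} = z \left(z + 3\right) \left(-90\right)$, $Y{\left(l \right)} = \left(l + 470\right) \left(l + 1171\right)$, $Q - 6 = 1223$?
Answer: $- \frac{10110262665379}{346933156920} \approx -29.142$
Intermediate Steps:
$Q = 1229$ ($Q = 6 + 1223 = 1229$)
$Y{\left(l \right)} = \left(470 + l\right) \left(1171 + l\right)$
$J{\left(z \right)} = 2 + 90 z \left(3 + z\right)$ ($J{\left(z \right)} = 2 - z \left(z + 3\right) \left(-90\right) = 2 - z \left(3 + z\right) \left(-90\right) = 2 - - 90 z \left(3 + z\right) = 2 + 90 z \left(3 + z\right)$)
$\frac{J{\left(Q \right)}}{-4734996} - \frac{2229031}{Y{\left(1685 \right)}} = \frac{2 + 90 \cdot 1229^{2} + 270 \cdot 1229}{-4734996} - \frac{2229031}{550370 + 1685^{2} + 1641 \cdot 1685} = \left(2 + 90 \cdot 1510441 + 331830\right) \left(- \frac{1}{4734996}\right) - \frac{2229031}{550370 + 2839225 + 2765085} = \left(2 + 135939690 + 331830\right) \left(- \frac{1}{4734996}\right) - \frac{2229031}{6154680} = 136271522 \left(- \frac{1}{4734996}\right) - \frac{318433}{879240} = - \frac{68135761}{2367498} - \frac{318433}{879240} = - \frac{10110262665379}{346933156920}$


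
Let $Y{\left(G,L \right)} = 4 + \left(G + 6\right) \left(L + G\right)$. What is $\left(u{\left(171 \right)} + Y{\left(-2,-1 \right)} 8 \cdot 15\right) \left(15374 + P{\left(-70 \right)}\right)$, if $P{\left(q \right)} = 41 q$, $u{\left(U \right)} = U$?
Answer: $-9865656$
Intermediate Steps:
$Y{\left(G,L \right)} = 4 + \left(6 + G\right) \left(G + L\right)$
$\left(u{\left(171 \right)} + Y{\left(-2,-1 \right)} 8 \cdot 15\right) \left(15374 + P{\left(-70 \right)}\right) = \left(171 + \left(4 + \left(-2\right)^{2} + 6 \left(-2\right) + 6 \left(-1\right) - -2\right) 8 \cdot 15\right) \left(15374 + 41 \left(-70\right)\right) = \left(171 + \left(4 + 4 - 12 - 6 + 2\right) 8 \cdot 15\right) \left(15374 - 2870\right) = \left(171 + \left(-8\right) 8 \cdot 15\right) 12504 = \left(171 - 960\right) 12504 = \left(-789\right) 12504 = -9865656$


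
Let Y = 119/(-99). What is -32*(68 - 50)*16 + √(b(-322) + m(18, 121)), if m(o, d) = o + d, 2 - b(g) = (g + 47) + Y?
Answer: -9216 + √454333/33 ≈ -9195.6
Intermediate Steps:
Y = -119/99 (Y = 119*(-1/99) = -119/99 ≈ -1.2020)
b(g) = -4336/99 - g (b(g) = 2 - ((g + 47) - 119/99) = 2 - ((47 + g) - 119/99) = 2 - (4534/99 + g) = 2 + (-4534/99 - g) = -4336/99 - g)
m(o, d) = d + o
-32*(68 - 50)*16 + √(b(-322) + m(18, 121)) = -32*(68 - 50)*16 + √((-4336/99 - 1*(-322)) + (121 + 18)) = -32*18*16 + √((-4336/99 + 322) + 139) = -576*16 + √(27542/99 + 139) = -9216 + √(41303/99) = -9216 + √454333/33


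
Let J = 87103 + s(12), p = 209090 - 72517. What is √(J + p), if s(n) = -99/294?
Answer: √43840430/14 ≈ 472.94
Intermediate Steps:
s(n) = -33/98 (s(n) = -99*1/294 = -33/98)
p = 136573
J = 8536061/98 (J = 87103 - 33/98 = 8536061/98 ≈ 87103.)
√(J + p) = √(8536061/98 + 136573) = √(21920215/98) = √43840430/14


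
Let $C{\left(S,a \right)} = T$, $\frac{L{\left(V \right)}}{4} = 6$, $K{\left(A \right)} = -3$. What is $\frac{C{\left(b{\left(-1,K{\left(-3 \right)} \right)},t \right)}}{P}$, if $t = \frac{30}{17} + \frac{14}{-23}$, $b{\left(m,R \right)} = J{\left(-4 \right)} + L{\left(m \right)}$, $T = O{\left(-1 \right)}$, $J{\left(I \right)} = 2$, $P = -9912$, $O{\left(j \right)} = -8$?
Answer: $\frac{1}{1239} \approx 0.0008071$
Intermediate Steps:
$L{\left(V \right)} = 24$ ($L{\left(V \right)} = 4 \cdot 6 = 24$)
$T = -8$
$b{\left(m,R \right)} = 26$ ($b{\left(m,R \right)} = 2 + 24 = 26$)
$t = \frac{452}{391}$ ($t = 30 \cdot \frac{1}{17} + 14 \left(- \frac{1}{23}\right) = \frac{30}{17} - \frac{14}{23} = \frac{452}{391} \approx 1.156$)
$C{\left(S,a \right)} = -8$
$\frac{C{\left(b{\left(-1,K{\left(-3 \right)} \right)},t \right)}}{P} = - \frac{8}{-9912} = \left(-8\right) \left(- \frac{1}{9912}\right) = \frac{1}{1239}$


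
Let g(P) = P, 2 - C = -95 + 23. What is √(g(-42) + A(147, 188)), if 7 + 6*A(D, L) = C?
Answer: I*√1110/6 ≈ 5.5528*I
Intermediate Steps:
C = 74 (C = 2 - (-95 + 23) = 2 - 1*(-72) = 2 + 72 = 74)
A(D, L) = 67/6 (A(D, L) = -7/6 + (⅙)*74 = -7/6 + 37/3 = 67/6)
√(g(-42) + A(147, 188)) = √(-42 + 67/6) = √(-185/6) = I*√1110/6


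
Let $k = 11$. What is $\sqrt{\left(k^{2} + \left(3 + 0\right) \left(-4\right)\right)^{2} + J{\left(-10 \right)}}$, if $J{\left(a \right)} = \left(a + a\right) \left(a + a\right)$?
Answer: $\sqrt{12281} \approx 110.82$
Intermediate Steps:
$J{\left(a \right)} = 4 a^{2}$ ($J{\left(a \right)} = 2 a 2 a = 4 a^{2}$)
$\sqrt{\left(k^{2} + \left(3 + 0\right) \left(-4\right)\right)^{2} + J{\left(-10 \right)}} = \sqrt{\left(11^{2} + \left(3 + 0\right) \left(-4\right)\right)^{2} + 4 \left(-10\right)^{2}} = \sqrt{\left(121 + 3 \left(-4\right)\right)^{2} + 4 \cdot 100} = \sqrt{\left(121 - 12\right)^{2} + 400} = \sqrt{109^{2} + 400} = \sqrt{11881 + 400} = \sqrt{12281}$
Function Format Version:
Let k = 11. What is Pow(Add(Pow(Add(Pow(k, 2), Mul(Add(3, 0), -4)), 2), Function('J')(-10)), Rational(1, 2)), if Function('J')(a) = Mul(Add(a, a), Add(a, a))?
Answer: Pow(12281, Rational(1, 2)) ≈ 110.82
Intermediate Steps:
Function('J')(a) = Mul(4, Pow(a, 2)) (Function('J')(a) = Mul(Mul(2, a), Mul(2, a)) = Mul(4, Pow(a, 2)))
Pow(Add(Pow(Add(Pow(k, 2), Mul(Add(3, 0), -4)), 2), Function('J')(-10)), Rational(1, 2)) = Pow(Add(Pow(Add(Pow(11, 2), Mul(Add(3, 0), -4)), 2), Mul(4, Pow(-10, 2))), Rational(1, 2)) = Pow(Add(Pow(Add(121, Mul(3, -4)), 2), Mul(4, 100)), Rational(1, 2)) = Pow(Add(Pow(Add(121, -12), 2), 400), Rational(1, 2)) = Pow(Add(Pow(109, 2), 400), Rational(1, 2)) = Pow(Add(11881, 400), Rational(1, 2)) = Pow(12281, Rational(1, 2))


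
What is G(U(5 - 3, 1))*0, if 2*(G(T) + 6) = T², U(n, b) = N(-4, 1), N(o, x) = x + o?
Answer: 0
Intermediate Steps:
N(o, x) = o + x
U(n, b) = -3 (U(n, b) = -4 + 1 = -3)
G(T) = -6 + T²/2
G(U(5 - 3, 1))*0 = (-6 + (½)*(-3)²)*0 = (-6 + (½)*9)*0 = (-6 + 9/2)*0 = -3/2*0 = 0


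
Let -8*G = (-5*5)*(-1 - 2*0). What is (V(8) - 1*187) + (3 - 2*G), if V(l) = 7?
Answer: -683/4 ≈ -170.75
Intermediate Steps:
G = -25/8 (G = -(-5*5)*(-1 - 2*0)/8 = -(-25)*(-1 + 0)/8 = -(-25)*(-1)/8 = -⅛*25 = -25/8 ≈ -3.1250)
(V(8) - 1*187) + (3 - 2*G) = (7 - 1*187) + (3 - 2*(-25/8)) = (7 - 187) + (3 + 25/4) = -180 + 37/4 = -683/4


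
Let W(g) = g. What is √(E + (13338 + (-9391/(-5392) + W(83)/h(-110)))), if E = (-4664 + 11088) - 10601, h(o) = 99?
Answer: √18133132778431/44484 ≈ 95.727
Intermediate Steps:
E = -4177 (E = 6424 - 10601 = -4177)
√(E + (13338 + (-9391/(-5392) + W(83)/h(-110)))) = √(-4177 + (13338 + (-9391/(-5392) + 83/99))) = √(-4177 + (13338 + (-9391*(-1/5392) + 83*(1/99)))) = √(-4177 + (13338 + (9391/5392 + 83/99))) = √(-4177 + (13338 + 1377245/533808)) = √(-4177 + 7121308349/533808) = √(4891592333/533808) = √18133132778431/44484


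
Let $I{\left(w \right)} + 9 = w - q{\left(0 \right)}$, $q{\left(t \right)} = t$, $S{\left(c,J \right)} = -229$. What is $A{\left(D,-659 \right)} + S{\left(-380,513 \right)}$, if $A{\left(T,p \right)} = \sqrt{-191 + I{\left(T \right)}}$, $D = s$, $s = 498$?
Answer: $-229 + \sqrt{298} \approx -211.74$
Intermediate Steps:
$D = 498$
$I{\left(w \right)} = -9 + w$ ($I{\left(w \right)} = -9 + \left(w - 0\right) = -9 + \left(w + 0\right) = -9 + w$)
$A{\left(T,p \right)} = \sqrt{-200 + T}$ ($A{\left(T,p \right)} = \sqrt{-191 + \left(-9 + T\right)} = \sqrt{-200 + T}$)
$A{\left(D,-659 \right)} + S{\left(-380,513 \right)} = \sqrt{-200 + 498} - 229 = \sqrt{298} - 229 = -229 + \sqrt{298}$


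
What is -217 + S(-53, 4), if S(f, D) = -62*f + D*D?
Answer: 3085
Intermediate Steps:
S(f, D) = D² - 62*f (S(f, D) = -62*f + D² = D² - 62*f)
-217 + S(-53, 4) = -217 + (4² - 62*(-53)) = -217 + (16 + 3286) = -217 + 3302 = 3085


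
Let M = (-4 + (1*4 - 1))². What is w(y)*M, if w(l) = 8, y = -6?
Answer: 8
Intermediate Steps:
M = 1 (M = (-4 + (4 - 1))² = (-4 + 3)² = (-1)² = 1)
w(y)*M = 8*1 = 8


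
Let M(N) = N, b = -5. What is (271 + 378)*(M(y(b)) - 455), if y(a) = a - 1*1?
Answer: -299189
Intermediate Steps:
y(a) = -1 + a (y(a) = a - 1 = -1 + a)
(271 + 378)*(M(y(b)) - 455) = (271 + 378)*((-1 - 5) - 455) = 649*(-6 - 455) = 649*(-461) = -299189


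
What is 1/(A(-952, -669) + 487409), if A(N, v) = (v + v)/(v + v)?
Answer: 1/487410 ≈ 2.0517e-6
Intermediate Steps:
A(N, v) = 1 (A(N, v) = (2*v)/((2*v)) = (2*v)*(1/(2*v)) = 1)
1/(A(-952, -669) + 487409) = 1/(1 + 487409) = 1/487410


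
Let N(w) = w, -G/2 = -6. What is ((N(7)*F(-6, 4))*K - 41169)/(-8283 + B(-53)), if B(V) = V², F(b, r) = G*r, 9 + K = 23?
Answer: 2145/322 ≈ 6.6615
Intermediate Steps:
G = 12 (G = -2*(-6) = 12)
K = 14 (K = -9 + 23 = 14)
F(b, r) = 12*r
((N(7)*F(-6, 4))*K - 41169)/(-8283 + B(-53)) = ((7*(12*4))*14 - 41169)/(-8283 + (-53)²) = ((7*48)*14 - 41169)/(-8283 + 2809) = (336*14 - 41169)/(-5474) = (4704 - 41169)*(-1/5474) = -36465*(-1/5474) = 2145/322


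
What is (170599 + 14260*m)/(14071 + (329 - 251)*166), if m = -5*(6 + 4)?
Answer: -542401/27019 ≈ -20.075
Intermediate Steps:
m = -50 (m = -5*10 = -50)
(170599 + 14260*m)/(14071 + (329 - 251)*166) = (170599 + 14260*(-50))/(14071 + (329 - 251)*166) = (170599 - 713000)/(14071 + 78*166) = -542401/(14071 + 12948) = -542401/27019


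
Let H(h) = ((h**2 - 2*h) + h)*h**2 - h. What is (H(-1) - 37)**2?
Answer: 1156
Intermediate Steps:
H(h) = -h + h**2*(h**2 - h) (H(h) = (h**2 - h)*h**2 - h = h**2*(h**2 - h) - h = -h + h**2*(h**2 - h))
(H(-1) - 37)**2 = (((-1)**4 - 1*(-1) - 1*(-1)**3) - 37)**2 = ((1 + 1 - 1*(-1)) - 37)**2 = ((1 + 1 + 1) - 37)**2 = (3 - 37)**2 = (-34)**2 = 1156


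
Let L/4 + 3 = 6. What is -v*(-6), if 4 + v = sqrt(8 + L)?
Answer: -24 + 12*sqrt(5) ≈ 2.8328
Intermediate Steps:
L = 12 (L = -12 + 4*6 = -12 + 24 = 12)
v = -4 + 2*sqrt(5) (v = -4 + sqrt(8 + 12) = -4 + sqrt(20) = -4 + 2*sqrt(5) ≈ 0.47214)
-v*(-6) = -(-4 + 2*sqrt(5))*(-6) = (4 - 2*sqrt(5))*(-6) = -24 + 12*sqrt(5)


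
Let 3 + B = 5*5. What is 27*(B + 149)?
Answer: 4617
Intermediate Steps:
B = 22 (B = -3 + 5*5 = -3 + 25 = 22)
27*(B + 149) = 27*(22 + 149) = 27*171 = 4617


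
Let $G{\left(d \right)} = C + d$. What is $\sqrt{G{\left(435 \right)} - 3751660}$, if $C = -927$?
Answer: $2 i \sqrt{938038} \approx 1937.0 i$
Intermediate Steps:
$G{\left(d \right)} = -927 + d$
$\sqrt{G{\left(435 \right)} - 3751660} = \sqrt{\left(-927 + 435\right) - 3751660} = \sqrt{-492 - 3751660} = \sqrt{-3752152} = 2 i \sqrt{938038}$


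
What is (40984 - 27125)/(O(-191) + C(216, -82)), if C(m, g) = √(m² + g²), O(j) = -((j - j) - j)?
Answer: 2647069/16899 + 27718*√13345/16899 ≈ 346.12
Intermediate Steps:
O(j) = j (O(j) = -(0 - j) = -(-1)*j = j)
C(m, g) = √(g² + m²)
(40984 - 27125)/(O(-191) + C(216, -82)) = (40984 - 27125)/(-191 + √((-82)² + 216²)) = 13859/(-191 + √(6724 + 46656)) = 13859/(-191 + √53380) = 13859/(-191 + 2*√13345)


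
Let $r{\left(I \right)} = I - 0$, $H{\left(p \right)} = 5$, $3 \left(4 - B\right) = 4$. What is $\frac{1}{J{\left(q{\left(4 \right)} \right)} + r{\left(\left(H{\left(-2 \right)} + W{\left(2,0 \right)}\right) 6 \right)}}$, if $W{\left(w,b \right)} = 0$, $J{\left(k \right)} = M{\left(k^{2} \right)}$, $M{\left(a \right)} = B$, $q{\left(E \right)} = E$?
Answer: $\frac{3}{98} \approx 0.030612$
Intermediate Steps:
$B = \frac{8}{3}$ ($B = 4 - \frac{4}{3} = \frac{8}{3} \approx 2.6667$)
$M{\left(a \right)} = \frac{8}{3}$
$J{\left(k \right)} = \frac{8}{3}$
$r{\left(I \right)} = I$ ($r{\left(I \right)} = I + 0 = I$)
$\frac{1}{J{\left(q{\left(4 \right)} \right)} + r{\left(\left(H{\left(-2 \right)} + W{\left(2,0 \right)}\right) 6 \right)}} = \frac{1}{\frac{8}{3} + \left(5 + 0\right) 6} = \frac{1}{\frac{8}{3} + 5 \cdot 6} = \frac{1}{\frac{8}{3} + 30} = \frac{1}{\frac{98}{3}} = \frac{3}{98}$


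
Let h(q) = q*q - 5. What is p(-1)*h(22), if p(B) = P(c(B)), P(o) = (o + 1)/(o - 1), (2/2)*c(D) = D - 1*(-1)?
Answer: -479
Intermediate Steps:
c(D) = 1 + D (c(D) = D - 1*(-1) = D + 1 = 1 + D)
h(q) = -5 + q² (h(q) = q² - 5 = -5 + q²)
P(o) = (1 + o)/(-1 + o)
p(B) = (2 + B)/B (p(B) = (1 + (1 + B))/(-1 + (1 + B)) = (2 + B)/B)
p(-1)*h(22) = ((2 - 1)/(-1))*(-5 + 22²) = (-1*1)*(-5 + 484) = -1*479 = -479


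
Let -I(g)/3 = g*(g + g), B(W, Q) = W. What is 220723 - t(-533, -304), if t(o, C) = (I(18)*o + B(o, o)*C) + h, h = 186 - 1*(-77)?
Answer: -977724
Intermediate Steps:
h = 263 (h = 186 + 77 = 263)
I(g) = -6*g² (I(g) = -3*g*(g + g) = -3*g*2*g = -6*g²)
t(o, C) = 263 - 1944*o + C*o (t(o, C) = ((-6*18²)*o + o*C) + 263 = ((-6*324)*o + C*o) + 263 = (-1944*o + C*o) + 263 = 263 - 1944*o + C*o)
220723 - t(-533, -304) = 220723 - (263 - 1944*(-533) - 304*(-533)) = 220723 - (263 + 1036152 + 162032) = 220723 - 1*1198447 = 220723 - 1198447 = -977724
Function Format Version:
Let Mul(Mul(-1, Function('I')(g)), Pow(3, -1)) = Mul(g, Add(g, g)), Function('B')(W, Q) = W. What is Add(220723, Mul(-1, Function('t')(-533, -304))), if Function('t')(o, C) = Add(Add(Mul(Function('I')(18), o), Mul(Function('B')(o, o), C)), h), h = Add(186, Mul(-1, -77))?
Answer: -977724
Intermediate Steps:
h = 263 (h = Add(186, 77) = 263)
Function('I')(g) = Mul(-6, Pow(g, 2)) (Function('I')(g) = Mul(-3, Mul(g, Add(g, g))) = Mul(-3, Mul(g, Mul(2, g))) = Mul(-3, Mul(2, Pow(g, 2))) = Mul(-6, Pow(g, 2)))
Function('t')(o, C) = Add(263, Mul(-1944, o), Mul(C, o)) (Function('t')(o, C) = Add(Add(Mul(Mul(-6, Pow(18, 2)), o), Mul(o, C)), 263) = Add(Add(Mul(Mul(-6, 324), o), Mul(C, o)), 263) = Add(Add(Mul(-1944, o), Mul(C, o)), 263) = Add(263, Mul(-1944, o), Mul(C, o)))
Add(220723, Mul(-1, Function('t')(-533, -304))) = Add(220723, Mul(-1, Add(263, Mul(-1944, -533), Mul(-304, -533)))) = Add(220723, Mul(-1, Add(263, 1036152, 162032))) = Add(220723, Mul(-1, 1198447)) = Add(220723, -1198447) = -977724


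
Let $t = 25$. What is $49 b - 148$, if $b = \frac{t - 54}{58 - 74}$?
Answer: $- \frac{947}{16} \approx -59.188$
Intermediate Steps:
$b = \frac{29}{16}$ ($b = \frac{25 - 54}{58 - 74} = - \frac{29}{-16} = \left(-29\right) \left(- \frac{1}{16}\right) = \frac{29}{16} \approx 1.8125$)
$49 b - 148 = 49 \cdot \frac{29}{16} - 148 = \frac{1421}{16} - 148 = - \frac{947}{16}$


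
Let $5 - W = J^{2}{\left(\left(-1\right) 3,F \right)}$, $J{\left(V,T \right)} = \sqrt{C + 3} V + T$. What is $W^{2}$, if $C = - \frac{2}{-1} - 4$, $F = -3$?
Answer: $961$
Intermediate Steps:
$C = -2$ ($C = \left(-2\right) \left(-1\right) - 4 = 2 - 4 = -2$)
$J{\left(V,T \right)} = T + V$ ($J{\left(V,T \right)} = \sqrt{-2 + 3} V + T = \sqrt{1} V + T = 1 V + T = V + T = T + V$)
$W = -31$ ($W = 5 - \left(-3 - 3\right)^{2} = 5 - \left(-6\right)^{2} = 5 - 36 = -31$)
$W^{2} = \left(-31\right)^{2} = 961$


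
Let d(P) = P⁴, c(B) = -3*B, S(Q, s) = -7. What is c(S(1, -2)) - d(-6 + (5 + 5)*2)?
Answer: -38395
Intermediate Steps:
c(S(1, -2)) - d(-6 + (5 + 5)*2) = -3*(-7) - (-6 + (5 + 5)*2)⁴ = 21 - (-6 + 10*2)⁴ = 21 - (-6 + 20)⁴ = 21 - 1*14⁴ = 21 - 1*38416 = 21 - 38416 = -38395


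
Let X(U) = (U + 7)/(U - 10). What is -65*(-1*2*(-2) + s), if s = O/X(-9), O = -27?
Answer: 32825/2 ≈ 16413.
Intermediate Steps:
X(U) = (7 + U)/(-10 + U)
s = -513/2 (s = -27*(-10 - 9)/(7 - 9) = -27/(-2/(-19)) = -27/((-1/19*(-2))) = -27/2/19 = -27*19/2 = -513/2 ≈ -256.50)
-65*(-1*2*(-2) + s) = -65*(-1*2*(-2) - 513/2) = -65*(-2*(-2) - 513/2) = -65*(4 - 513/2) = -65*(-505/2) = 32825/2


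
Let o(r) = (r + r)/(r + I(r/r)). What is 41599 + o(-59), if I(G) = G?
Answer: 1206430/29 ≈ 41601.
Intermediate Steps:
o(r) = 2*r/(1 + r) (o(r) = (r + r)/(r + r/r) = (2*r)/(r + 1) = (2*r)/(1 + r) = 2*r/(1 + r))
41599 + o(-59) = 41599 + 2*(-59)/(1 - 59) = 41599 + 2*(-59)/(-58) = 41599 + 2*(-59)*(-1/58) = 41599 + 59/29 = 1206430/29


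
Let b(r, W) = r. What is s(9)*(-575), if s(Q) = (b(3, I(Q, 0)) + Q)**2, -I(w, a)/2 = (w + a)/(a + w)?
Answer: -82800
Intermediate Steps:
I(w, a) = -2 (I(w, a) = -2*(w + a)/(a + w) = -2*(a + w)/(a + w) = -2*1 = -2)
s(Q) = (3 + Q)**2
s(9)*(-575) = (3 + 9)**2*(-575) = 12**2*(-575) = 144*(-575) = -82800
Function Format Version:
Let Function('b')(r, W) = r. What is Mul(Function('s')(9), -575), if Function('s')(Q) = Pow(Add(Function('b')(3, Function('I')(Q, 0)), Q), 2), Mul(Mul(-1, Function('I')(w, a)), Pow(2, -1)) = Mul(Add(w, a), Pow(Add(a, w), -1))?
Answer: -82800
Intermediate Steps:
Function('I')(w, a) = -2 (Function('I')(w, a) = Mul(-2, Mul(Add(w, a), Pow(Add(a, w), -1))) = Mul(-2, Mul(Add(a, w), Pow(Add(a, w), -1))) = Mul(-2, 1) = -2)
Function('s')(Q) = Pow(Add(3, Q), 2)
Mul(Function('s')(9), -575) = Mul(Pow(Add(3, 9), 2), -575) = Mul(Pow(12, 2), -575) = Mul(144, -575) = -82800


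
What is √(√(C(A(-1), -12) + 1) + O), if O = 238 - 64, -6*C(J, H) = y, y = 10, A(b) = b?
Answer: √(1566 + 3*I*√6)/3 ≈ 13.191 + 0.030949*I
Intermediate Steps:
C(J, H) = -5/3 (C(J, H) = -⅙*10 = -5/3)
O = 174
√(√(C(A(-1), -12) + 1) + O) = √(√(-5/3 + 1) + 174) = √(√(-⅔) + 174) = √(I*√6/3 + 174) = √(174 + I*√6/3)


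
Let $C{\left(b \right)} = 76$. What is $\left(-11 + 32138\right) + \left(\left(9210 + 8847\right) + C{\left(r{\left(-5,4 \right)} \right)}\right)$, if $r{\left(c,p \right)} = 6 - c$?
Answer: $50260$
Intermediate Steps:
$\left(-11 + 32138\right) + \left(\left(9210 + 8847\right) + C{\left(r{\left(-5,4 \right)} \right)}\right) = \left(-11 + 32138\right) + \left(\left(9210 + 8847\right) + 76\right) = 32127 + \left(18057 + 76\right) = 32127 + 18133 = 50260$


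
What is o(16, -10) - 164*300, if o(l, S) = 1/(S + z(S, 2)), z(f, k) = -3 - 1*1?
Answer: -688801/14 ≈ -49200.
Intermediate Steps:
z(f, k) = -4 (z(f, k) = -3 - 1 = -4)
o(l, S) = 1/(-4 + S) (o(l, S) = 1/(S - 4) = 1/(-4 + S))
o(16, -10) - 164*300 = 1/(-4 - 10) - 164*300 = 1/(-14) - 49200 = -1/14 - 49200 = -688801/14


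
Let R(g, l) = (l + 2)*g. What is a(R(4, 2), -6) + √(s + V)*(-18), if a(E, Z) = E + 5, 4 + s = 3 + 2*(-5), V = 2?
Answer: 21 - 54*I ≈ 21.0 - 54.0*I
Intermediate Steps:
R(g, l) = g*(2 + l) (R(g, l) = (2 + l)*g = g*(2 + l))
s = -11 (s = -4 + (3 + 2*(-5)) = -4 + (3 - 10) = -4 - 7 = -11)
a(E, Z) = 5 + E
a(R(4, 2), -6) + √(s + V)*(-18) = (5 + 4*(2 + 2)) + √(-11 + 2)*(-18) = (5 + 4*4) + √(-9)*(-18) = (5 + 16) + (3*I)*(-18) = 21 - 54*I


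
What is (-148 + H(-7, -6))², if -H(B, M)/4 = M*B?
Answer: 99856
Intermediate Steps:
H(B, M) = -4*B*M (H(B, M) = -4*M*B = -4*B*M)
(-148 + H(-7, -6))² = (-148 - 4*(-7)*(-6))² = (-148 - 168)² = (-316)² = 99856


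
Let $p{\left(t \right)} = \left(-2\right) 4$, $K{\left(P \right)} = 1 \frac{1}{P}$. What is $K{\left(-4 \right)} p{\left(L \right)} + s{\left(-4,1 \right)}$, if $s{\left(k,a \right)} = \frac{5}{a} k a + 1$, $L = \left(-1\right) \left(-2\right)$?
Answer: $-17$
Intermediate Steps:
$L = 2$
$K{\left(P \right)} = \frac{1}{P}$
$p{\left(t \right)} = -8$
$s{\left(k,a \right)} = 1 + 5 k$ ($s{\left(k,a \right)} = \frac{5 k}{a} a + 1 = 5 k + 1 = 1 + 5 k$)
$K{\left(-4 \right)} p{\left(L \right)} + s{\left(-4,1 \right)} = \frac{1}{-4} \left(-8\right) + \left(1 + 5 \left(-4\right)\right) = \left(- \frac{1}{4}\right) \left(-8\right) + \left(1 - 20\right) = 2 - 19 = -17$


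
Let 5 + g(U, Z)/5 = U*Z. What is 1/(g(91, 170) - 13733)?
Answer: 1/63592 ≈ 1.5725e-5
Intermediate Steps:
g(U, Z) = -25 + 5*U*Z (g(U, Z) = -25 + 5*(U*Z) = -25 + 5*U*Z)
1/(g(91, 170) - 13733) = 1/((-25 + 5*91*170) - 13733) = 1/((-25 + 77350) - 13733) = 1/(77325 - 13733) = 1/63592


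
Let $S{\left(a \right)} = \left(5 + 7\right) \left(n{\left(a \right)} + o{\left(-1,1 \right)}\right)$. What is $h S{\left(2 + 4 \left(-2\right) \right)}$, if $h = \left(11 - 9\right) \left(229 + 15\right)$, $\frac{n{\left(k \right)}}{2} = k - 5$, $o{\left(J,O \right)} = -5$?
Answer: $-158112$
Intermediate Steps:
$n{\left(k \right)} = -10 + 2 k$ ($n{\left(k \right)} = 2 \left(k - 5\right) = 2 \left(-5 + k\right) = -10 + 2 k$)
$h = 488$ ($h = 2 \cdot 244 = 488$)
$S{\left(a \right)} = -180 + 24 a$ ($S{\left(a \right)} = \left(5 + 7\right) \left(\left(-10 + 2 a\right) - 5\right) = 12 \left(-15 + 2 a\right) = -180 + 24 a$)
$h S{\left(2 + 4 \left(-2\right) \right)} = 488 \left(-180 + 24 \left(2 + 4 \left(-2\right)\right)\right) = 488 \left(-180 + 24 \left(2 - 8\right)\right) = 488 \left(-180 + 24 \left(-6\right)\right) = 488 \left(-180 - 144\right) = 488 \left(-324\right) = -158112$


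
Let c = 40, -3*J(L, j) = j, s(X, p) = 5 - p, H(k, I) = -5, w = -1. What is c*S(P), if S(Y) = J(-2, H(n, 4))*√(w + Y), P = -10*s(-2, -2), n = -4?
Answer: 200*I*√71/3 ≈ 561.74*I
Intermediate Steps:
J(L, j) = -j/3
P = -70 (P = -10*(5 - 1*(-2)) = -10*(5 + 2) = -10*7 = -70)
S(Y) = 5*√(-1 + Y)/3 (S(Y) = (-⅓*(-5))*√(-1 + Y) = 5*√(-1 + Y)/3)
c*S(P) = 40*(5*√(-1 - 70)/3) = 40*(5*√(-71)/3) = 40*(5*(I*√71)/3) = 40*(5*I*√71/3) = 200*I*√71/3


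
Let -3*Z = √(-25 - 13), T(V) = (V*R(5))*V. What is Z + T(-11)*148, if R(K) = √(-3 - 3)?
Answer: I*(-√38 + 53724*√6)/3 ≈ 43863.0*I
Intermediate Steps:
R(K) = I*√6 (R(K) = √(-6) = I*√6)
T(V) = I*√6*V² (T(V) = (V*(I*√6))*V = (I*V*√6)*V = I*√6*V²)
Z = -I*√38/3 (Z = -√(-25 - 13)/3 = -I*√38/3 ≈ -2.0548*I)
Z + T(-11)*148 = -I*√38/3 + (I*√6*(-11)²)*148 = -I*√38/3 + (I*√6*121)*148 = -I*√38/3 + (121*I*√6)*148 = -I*√38/3 + 17908*I*√6 = 17908*I*√6 - I*√38/3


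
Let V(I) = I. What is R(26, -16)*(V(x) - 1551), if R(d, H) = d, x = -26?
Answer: -41002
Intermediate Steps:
R(26, -16)*(V(x) - 1551) = 26*(-26 - 1551) = 26*(-1577) = -41002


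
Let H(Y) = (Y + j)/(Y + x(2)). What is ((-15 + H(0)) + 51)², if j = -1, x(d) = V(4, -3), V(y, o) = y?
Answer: 20449/16 ≈ 1278.1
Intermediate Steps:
x(d) = 4
H(Y) = (-1 + Y)/(4 + Y) (H(Y) = (Y - 1)/(Y + 4) = (-1 + Y)/(4 + Y))
((-15 + H(0)) + 51)² = ((-15 + (-1 + 0)/(4 + 0)) + 51)² = ((-15 - 1/4) + 51)² = ((-15 + (¼)*(-1)) + 51)² = ((-15 - ¼) + 51)² = (-61/4 + 51)² = (143/4)² = 20449/16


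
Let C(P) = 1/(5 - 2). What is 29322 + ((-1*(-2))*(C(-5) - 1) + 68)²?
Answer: 303898/9 ≈ 33766.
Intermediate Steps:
C(P) = ⅓ (C(P) = 1/3 = ⅓)
29322 + ((-1*(-2))*(C(-5) - 1) + 68)² = 29322 + ((-1*(-2))*(⅓ - 1) + 68)² = 29322 + (2*(-⅔) + 68)² = 29322 + (-4/3 + 68)² = 29322 + (200/3)² = 29322 + 40000/9 = 303898/9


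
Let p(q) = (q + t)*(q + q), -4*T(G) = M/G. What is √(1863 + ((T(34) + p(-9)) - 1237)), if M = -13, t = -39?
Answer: 3*√765578/68 ≈ 38.602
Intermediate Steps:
T(G) = 13/(4*G) (T(G) = -(-13)/(4*G) = 13/(4*G))
p(q) = 2*q*(-39 + q) (p(q) = (q - 39)*(q + q) = (-39 + q)*(2*q) = 2*q*(-39 + q))
√(1863 + ((T(34) + p(-9)) - 1237)) = √(1863 + (((13/4)/34 + 2*(-9)*(-39 - 9)) - 1237)) = √(1863 + (((13/4)*(1/34) + 2*(-9)*(-48)) - 1237)) = √(1863 + ((13/136 + 864) - 1237)) = √(1863 + (117517/136 - 1237)) = √(1863 - 50715/136) = √(202653/136) = 3*√765578/68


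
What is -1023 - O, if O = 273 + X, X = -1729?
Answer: 433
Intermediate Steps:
O = -1456 (O = 273 - 1729 = -1456)
-1023 - O = -1023 - 1*(-1456) = -1023 + 1456 = 433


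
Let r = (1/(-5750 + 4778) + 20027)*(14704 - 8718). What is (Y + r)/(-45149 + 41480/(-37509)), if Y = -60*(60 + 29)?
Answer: -728423155347677/274352722002 ≈ -2655.1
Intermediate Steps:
r = 58262465299/486 (r = (1/(-972) + 20027)*5986 = (-1/972 + 20027)*5986 = (19466243/972)*5986 = 58262465299/486 ≈ 1.1988e+8)
Y = -5340 (Y = -60*89 = -5340)
(Y + r)/(-45149 + 41480/(-37509)) = (-5340 + 58262465299/486)/(-45149 + 41480/(-37509)) = 58259870059/(486*(-45149 + 41480*(-1/37509))) = 58259870059/(486*(-45149 - 41480/37509)) = 58259870059/(486*(-1693535321/37509)) = (58259870059/486)*(-37509/1693535321) = -728423155347677/274352722002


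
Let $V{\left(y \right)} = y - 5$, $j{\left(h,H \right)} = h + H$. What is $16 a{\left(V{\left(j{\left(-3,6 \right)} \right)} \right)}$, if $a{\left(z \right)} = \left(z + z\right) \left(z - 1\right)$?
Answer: $192$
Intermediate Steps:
$j{\left(h,H \right)} = H + h$
$V{\left(y \right)} = -5 + y$
$a{\left(z \right)} = 2 z \left(-1 + z\right)$
$16 a{\left(V{\left(j{\left(-3,6 \right)} \right)} \right)} = 16 \cdot 2 \left(-5 + \left(6 - 3\right)\right) \left(-1 + \left(-5 + \left(6 - 3\right)\right)\right) = 16 \cdot 2 \left(-5 + 3\right) \left(-1 + \left(-5 + 3\right)\right) = 16 \cdot 2 \left(-2\right) \left(-1 - 2\right) = 16 \cdot 2 \left(-2\right) \left(-3\right) = 16 \cdot 12 = 192$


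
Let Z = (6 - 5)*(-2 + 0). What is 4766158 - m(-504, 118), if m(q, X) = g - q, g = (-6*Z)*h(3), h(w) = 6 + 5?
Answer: 4765522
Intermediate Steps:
h(w) = 11
Z = -2 (Z = 1*(-2) = -2)
g = 132 (g = -6*(-2)*11 = 12*11 = 132)
m(q, X) = 132 - q
4766158 - m(-504, 118) = 4766158 - (132 - 1*(-504)) = 4766158 - (132 + 504) = 4766158 - 1*636 = 4766158 - 636 = 4765522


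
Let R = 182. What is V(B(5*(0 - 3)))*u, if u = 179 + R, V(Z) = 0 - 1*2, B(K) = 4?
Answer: -722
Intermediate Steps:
V(Z) = -2 (V(Z) = 0 - 2 = -2)
u = 361 (u = 179 + 182 = 361)
V(B(5*(0 - 3)))*u = -2*361 = -722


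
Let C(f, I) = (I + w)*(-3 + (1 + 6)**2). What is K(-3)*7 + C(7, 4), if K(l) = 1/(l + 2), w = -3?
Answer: 39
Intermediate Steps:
K(l) = 1/(2 + l)
C(f, I) = -138 + 46*I (C(f, I) = (I - 3)*(-3 + (1 + 6)**2) = (-3 + I)*(-3 + 7**2) = (-3 + I)*(-3 + 49) = (-3 + I)*46 = -138 + 46*I)
K(-3)*7 + C(7, 4) = 7/(2 - 3) + (-138 + 46*4) = 7/(-1) + (-138 + 184) = -1*7 + 46 = -7 + 46 = 39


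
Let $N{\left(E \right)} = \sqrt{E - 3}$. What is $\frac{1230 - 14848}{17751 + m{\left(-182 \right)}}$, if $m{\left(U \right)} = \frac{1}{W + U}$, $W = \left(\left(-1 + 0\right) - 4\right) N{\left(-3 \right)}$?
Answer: $\frac{13618 \left(- 5 \sqrt{6} + 182 i\right)}{- 3230681 i + 88755 \sqrt{6}} \approx -0.76717 + 1.592 \cdot 10^{-8} i$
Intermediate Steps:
$N{\left(E \right)} = \sqrt{-3 + E}$
$W = - 5 i \sqrt{6}$ ($W = \left(\left(-1 + 0\right) - 4\right) \sqrt{-3 - 3} = \left(-1 - 4\right) \sqrt{-6} = - 5 i \sqrt{6} \approx - 12.247 i$)
$m{\left(U \right)} = \frac{1}{U - 5 i \sqrt{6}}$ ($m{\left(U \right)} = \frac{1}{- 5 i \sqrt{6} + U} = \frac{1}{U - 5 i \sqrt{6}}$)
$\frac{1230 - 14848}{17751 + m{\left(-182 \right)}} = \frac{1230 - 14848}{17751 + \frac{1}{-182 - 5 i \sqrt{6}}} = - \frac{13618}{17751 + \frac{1}{-182 - 5 i \sqrt{6}}}$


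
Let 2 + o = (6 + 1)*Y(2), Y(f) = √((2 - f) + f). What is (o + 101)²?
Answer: 9899 + 1386*√2 ≈ 11859.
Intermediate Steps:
Y(f) = √2
o = -2 + 7*√2 (o = -2 + (6 + 1)*√2 = -2 + 7*√2 ≈ 7.8995)
(o + 101)² = ((-2 + 7*√2) + 101)² = (99 + 7*√2)²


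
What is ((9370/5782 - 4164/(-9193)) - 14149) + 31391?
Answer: 458295103375/26576963 ≈ 17244.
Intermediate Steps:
((9370/5782 - 4164/(-9193)) - 14149) + 31391 = ((9370*(1/5782) - 4164*(-1/9193)) - 14149) + 31391 = ((4685/2891 + 4164/9193) - 14149) + 31391 = (55107329/26576963 - 14149) + 31391 = -375982342158/26576963 + 31391 = 458295103375/26576963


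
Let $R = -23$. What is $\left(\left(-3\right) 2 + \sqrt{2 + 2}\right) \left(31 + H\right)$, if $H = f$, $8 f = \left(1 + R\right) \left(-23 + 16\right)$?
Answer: $-201$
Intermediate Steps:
$f = \frac{77}{4}$ ($f = \frac{\left(1 - 23\right) \left(-23 + 16\right)}{8} = \frac{\left(-22\right) \left(-7\right)}{8} = \frac{1}{8} \cdot 154 = \frac{77}{4} \approx 19.25$)
$H = \frac{77}{4} \approx 19.25$
$\left(\left(-3\right) 2 + \sqrt{2 + 2}\right) \left(31 + H\right) = \left(\left(-3\right) 2 + \sqrt{2 + 2}\right) \left(31 + \frac{77}{4}\right) = \left(-6 + \sqrt{4}\right) \frac{201}{4} = \left(-6 + 2\right) \frac{201}{4} = \left(-4\right) \frac{201}{4} = -201$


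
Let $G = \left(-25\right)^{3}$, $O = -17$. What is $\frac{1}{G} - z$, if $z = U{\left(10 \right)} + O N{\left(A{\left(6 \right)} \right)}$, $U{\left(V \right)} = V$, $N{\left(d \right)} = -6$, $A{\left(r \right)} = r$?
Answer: $- \frac{1750001}{15625} \approx -112.0$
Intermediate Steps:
$z = 112$ ($z = 10 - -102 = 10 + 102 = 112$)
$G = -15625$
$\frac{1}{G} - z = \frac{1}{-15625} - 112 = - \frac{1}{15625} - 112 = - \frac{1750001}{15625}$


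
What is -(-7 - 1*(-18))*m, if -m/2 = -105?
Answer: -2310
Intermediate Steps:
m = 210 (m = -2*(-105) = 210)
-(-7 - 1*(-18))*m = -(-7 - 1*(-18))*210 = -(-7 + 18)*210 = -11*210 = -1*2310 = -2310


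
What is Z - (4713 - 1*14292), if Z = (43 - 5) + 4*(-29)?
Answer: 9501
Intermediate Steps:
Z = -78 (Z = 38 - 116 = -78)
Z - (4713 - 1*14292) = -78 - (4713 - 1*14292) = -78 - (4713 - 14292) = -78 - 1*(-9579) = -78 + 9579 = 9501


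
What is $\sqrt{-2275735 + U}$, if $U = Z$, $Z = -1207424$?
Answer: $i \sqrt{3483159} \approx 1866.3 i$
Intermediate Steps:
$U = -1207424$
$\sqrt{-2275735 + U} = \sqrt{-2275735 - 1207424} = \sqrt{-3483159} = i \sqrt{3483159}$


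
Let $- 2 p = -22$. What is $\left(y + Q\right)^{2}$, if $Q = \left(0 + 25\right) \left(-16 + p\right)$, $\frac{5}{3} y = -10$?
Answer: $17161$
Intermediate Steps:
$p = 11$ ($p = \left(- \frac{1}{2}\right) \left(-22\right) = 11$)
$y = -6$ ($y = \frac{3}{5} \left(-10\right) = -6$)
$Q = -125$ ($Q = \left(0 + 25\right) \left(-16 + 11\right) = 25 \left(-5\right) = -125$)
$\left(y + Q\right)^{2} = \left(-6 - 125\right)^{2} = \left(-131\right)^{2} = 17161$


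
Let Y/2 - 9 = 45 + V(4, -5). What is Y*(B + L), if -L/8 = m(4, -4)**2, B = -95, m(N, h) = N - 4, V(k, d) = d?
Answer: -9310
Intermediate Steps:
m(N, h) = -4 + N
Y = 98 (Y = 18 + 2*(45 - 5) = 18 + 2*40 = 18 + 80 = 98)
L = 0 (L = -8*(-4 + 4)**2 = -8*0**2 = -8*0 = 0)
Y*(B + L) = 98*(-95 + 0) = 98*(-95) = -9310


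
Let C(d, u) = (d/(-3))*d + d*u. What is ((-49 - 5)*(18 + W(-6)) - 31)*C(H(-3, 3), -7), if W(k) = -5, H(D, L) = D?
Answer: -13194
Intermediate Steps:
C(d, u) = -d²/3 + d*u (C(d, u) = (d*(-⅓))*d + d*u = (-d/3)*d + d*u = -d²/3 + d*u)
((-49 - 5)*(18 + W(-6)) - 31)*C(H(-3, 3), -7) = ((-49 - 5)*(18 - 5) - 31)*((⅓)*(-3)*(-1*(-3) + 3*(-7))) = (-54*13 - 31)*((⅓)*(-3)*(3 - 21)) = (-702 - 31)*((⅓)*(-3)*(-18)) = -733*18 = -13194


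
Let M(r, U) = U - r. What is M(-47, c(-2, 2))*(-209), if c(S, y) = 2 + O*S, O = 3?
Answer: -8987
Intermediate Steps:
c(S, y) = 2 + 3*S
M(-47, c(-2, 2))*(-209) = ((2 + 3*(-2)) - 1*(-47))*(-209) = ((2 - 6) + 47)*(-209) = (-4 + 47)*(-209) = 43*(-209) = -8987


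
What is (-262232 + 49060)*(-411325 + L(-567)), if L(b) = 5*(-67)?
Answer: 87754385520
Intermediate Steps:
L(b) = -335
(-262232 + 49060)*(-411325 + L(-567)) = (-262232 + 49060)*(-411325 - 335) = -213172*(-411660) = 87754385520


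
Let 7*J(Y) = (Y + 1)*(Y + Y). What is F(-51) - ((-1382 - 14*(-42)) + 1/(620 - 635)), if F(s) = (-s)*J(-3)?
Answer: 92557/105 ≈ 881.50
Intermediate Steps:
J(Y) = 2*Y*(1 + Y)/7 (J(Y) = ((Y + 1)*(Y + Y))/7 = ((1 + Y)*(2*Y))/7 = (2*Y*(1 + Y))/7 = 2*Y*(1 + Y)/7)
F(s) = -12*s/7 (F(s) = (-s)*((2/7)*(-3)*(1 - 3)) = (-s)*((2/7)*(-3)*(-2)) = -s*(12/7) = -12*s/7)
F(-51) - ((-1382 - 14*(-42)) + 1/(620 - 635)) = -12/7*(-51) - ((-1382 - 14*(-42)) + 1/(620 - 635)) = 612/7 - ((-1382 + 588) + 1/(-15)) = 612/7 - (-794 - 1/15) = 612/7 - 1*(-11911/15) = 612/7 + 11911/15 = 92557/105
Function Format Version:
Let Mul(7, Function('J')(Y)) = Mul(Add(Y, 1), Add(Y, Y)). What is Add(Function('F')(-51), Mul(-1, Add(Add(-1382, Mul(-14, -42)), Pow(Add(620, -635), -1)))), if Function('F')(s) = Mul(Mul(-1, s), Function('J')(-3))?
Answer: Rational(92557, 105) ≈ 881.50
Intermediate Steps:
Function('J')(Y) = Mul(Rational(2, 7), Y, Add(1, Y)) (Function('J')(Y) = Mul(Rational(1, 7), Mul(Add(Y, 1), Add(Y, Y))) = Mul(Rational(1, 7), Mul(Add(1, Y), Mul(2, Y))) = Mul(Rational(1, 7), Mul(2, Y, Add(1, Y))) = Mul(Rational(2, 7), Y, Add(1, Y)))
Function('F')(s) = Mul(Rational(-12, 7), s) (Function('F')(s) = Mul(Mul(-1, s), Mul(Rational(2, 7), -3, Add(1, -3))) = Mul(Mul(-1, s), Mul(Rational(2, 7), -3, -2)) = Mul(Mul(-1, s), Rational(12, 7)) = Mul(Rational(-12, 7), s))
Add(Function('F')(-51), Mul(-1, Add(Add(-1382, Mul(-14, -42)), Pow(Add(620, -635), -1)))) = Add(Mul(Rational(-12, 7), -51), Mul(-1, Add(Add(-1382, Mul(-14, -42)), Pow(Add(620, -635), -1)))) = Add(Rational(612, 7), Mul(-1, Add(Add(-1382, 588), Pow(-15, -1)))) = Add(Rational(612, 7), Mul(-1, Add(-794, Rational(-1, 15)))) = Add(Rational(612, 7), Mul(-1, Rational(-11911, 15))) = Add(Rational(612, 7), Rational(11911, 15)) = Rational(92557, 105)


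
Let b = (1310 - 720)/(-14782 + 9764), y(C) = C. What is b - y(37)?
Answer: -93128/2509 ≈ -37.118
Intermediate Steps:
b = -295/2509 (b = 590/(-5018) = 590*(-1/5018) = -295/2509 ≈ -0.11758)
b - y(37) = -295/2509 - 1*37 = -295/2509 - 37 = -93128/2509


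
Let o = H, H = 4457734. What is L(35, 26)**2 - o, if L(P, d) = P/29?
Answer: -3748953069/841 ≈ -4.4577e+6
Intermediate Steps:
L(P, d) = P/29 (L(P, d) = P*(1/29) = P/29)
o = 4457734
L(35, 26)**2 - o = ((1/29)*35)**2 - 1*4457734 = (35/29)**2 - 4457734 = 1225/841 - 4457734 = -3748953069/841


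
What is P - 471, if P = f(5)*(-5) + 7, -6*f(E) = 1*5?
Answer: -2759/6 ≈ -459.83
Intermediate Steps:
f(E) = -5/6
P = 67/6 (P = -5/6*(-5) + 7 = 25/6 + 7 = 67/6 ≈ 11.167)
P - 471 = 67/6 - 471 = -2759/6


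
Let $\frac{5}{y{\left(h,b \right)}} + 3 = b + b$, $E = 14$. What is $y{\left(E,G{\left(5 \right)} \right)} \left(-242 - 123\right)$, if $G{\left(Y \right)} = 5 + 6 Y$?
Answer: $- \frac{1825}{67} \approx -27.239$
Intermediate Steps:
$y{\left(h,b \right)} = \frac{5}{-3 + 2 b}$ ($y{\left(h,b \right)} = \frac{5}{-3 + \left(b + b\right)} = \frac{5}{-3 + 2 b}$)
$y{\left(E,G{\left(5 \right)} \right)} \left(-242 - 123\right) = \frac{5}{-3 + 2 \left(5 + 6 \cdot 5\right)} \left(-242 - 123\right) = \frac{5}{-3 + 2 \left(5 + 30\right)} \left(-365\right) = \frac{5}{-3 + 2 \cdot 35} \left(-365\right) = \frac{5}{-3 + 70} \left(-365\right) = \frac{5}{67} \left(-365\right) = - \frac{1825}{67}$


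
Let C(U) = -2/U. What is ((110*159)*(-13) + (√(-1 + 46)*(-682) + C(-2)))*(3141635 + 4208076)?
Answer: -1671096440359 - 15037508706*√5 ≈ -1.7047e+12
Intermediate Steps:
((110*159)*(-13) + (√(-1 + 46)*(-682) + C(-2)))*(3141635 + 4208076) = ((110*159)*(-13) + (√(-1 + 46)*(-682) - 2/(-2)))*(3141635 + 4208076) = (17490*(-13) + (√45*(-682) - 2*(-½)))*7349711 = (-227370 + ((3*√5)*(-682) + 1))*7349711 = (-227370 + (-2046*√5 + 1))*7349711 = (-227370 + (1 - 2046*√5))*7349711 = (-227369 - 2046*√5)*7349711 = -1671096440359 - 15037508706*√5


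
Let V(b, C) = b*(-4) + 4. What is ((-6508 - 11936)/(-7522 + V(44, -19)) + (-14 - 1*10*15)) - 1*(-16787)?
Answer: 63957903/3847 ≈ 16625.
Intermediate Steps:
V(b, C) = 4 - 4*b (V(b, C) = -4*b + 4 = 4 - 4*b)
((-6508 - 11936)/(-7522 + V(44, -19)) + (-14 - 1*10*15)) - 1*(-16787) = ((-6508 - 11936)/(-7522 + (4 - 4*44)) + (-14 - 1*10*15)) - 1*(-16787) = (-18444/(-7522 + (4 - 176)) + (-14 - 10*15)) + 16787 = (-18444/(-7522 - 172) + (-14 - 150)) + 16787 = (-18444/(-7694) - 164) + 16787 = (-18444*(-1/7694) - 164) + 16787 = (9222/3847 - 164) + 16787 = -621686/3847 + 16787 = 63957903/3847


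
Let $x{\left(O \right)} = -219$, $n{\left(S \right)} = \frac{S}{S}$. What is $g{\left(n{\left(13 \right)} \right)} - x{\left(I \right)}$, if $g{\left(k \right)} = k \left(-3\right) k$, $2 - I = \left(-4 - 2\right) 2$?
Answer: $216$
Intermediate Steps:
$I = 14$ ($I = 2 - \left(-4 - 2\right) 2 = 2 - \left(-6\right) 2 = 2 - -12 = 2 + 12 = 14$)
$n{\left(S \right)} = 1$
$g{\left(k \right)} = - 3 k^{2}$ ($g{\left(k \right)} = - 3 k k = - 3 k^{2}$)
$g{\left(n{\left(13 \right)} \right)} - x{\left(I \right)} = - 3 \cdot 1^{2} - -219 = \left(-3\right) 1 + 219 = -3 + 219 = 216$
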